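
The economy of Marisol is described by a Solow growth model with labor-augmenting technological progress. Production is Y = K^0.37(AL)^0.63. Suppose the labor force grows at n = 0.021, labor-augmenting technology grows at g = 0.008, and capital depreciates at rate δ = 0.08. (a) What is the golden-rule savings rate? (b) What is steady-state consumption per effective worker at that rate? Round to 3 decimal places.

(a) s_gold = 0.370; (b) c_gold ≈ 1.291

The effective depreciation rate is n + g + δ = 0.021 + 0.008 + 0.08 = 0.109.
For Cobb-Douglas, s_gold equals capital's share: s_gold = 0.37.
At the golden rule the marginal product of capital equals n+g+δ: 0.37·k^(0.37−1) = 0.109. Solving, k_gold = (0.37/0.109)^(1/0.63) ≈ 6.9583.
y_gold = 6.9583^0.37 ≈ 2.0499; c_gold = (1−0.37)·y_gold ≈ 1.2914.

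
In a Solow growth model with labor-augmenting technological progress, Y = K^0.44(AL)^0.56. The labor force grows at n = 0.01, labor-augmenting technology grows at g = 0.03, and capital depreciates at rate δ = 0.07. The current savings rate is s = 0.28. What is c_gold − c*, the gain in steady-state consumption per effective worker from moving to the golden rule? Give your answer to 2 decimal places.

The effective depreciation rate is n + g + δ = 0.01 + 0.03 + 0.07 = 0.11.
Current steady state (s = 0.28): k* = (0.28/0.11)^(1/0.56) ≈ 5.3037, y* = 5.3037^0.44 ≈ 2.0836, c* = (1−0.28)·2.0836 ≈ 1.5002.
Setting f'(k) = n+g+δ gives 0.44·k^(0.44−1) = 0.11, hence k_gold = (0.44/0.11)^(1/0.56) ≈ 11.8880.
y_gold = 11.8880^0.44 ≈ 2.9720, c_gold = y_gold − 0.11·k_gold ≈ 1.6643.
Gain: Δc = 1.6643 − 1.5002 ≈ 0.1641.

Δc ≈ 0.16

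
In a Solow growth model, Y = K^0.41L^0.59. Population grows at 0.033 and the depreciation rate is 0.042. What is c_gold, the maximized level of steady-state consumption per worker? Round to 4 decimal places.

n + δ = 0.033 + 0.042 = 0.075.
Golden rule sets MPK = n+δ: 0.41·k^(0.41−1) = 0.075, so k_gold = (0.41/0.075)^(1/0.59) ≈ 17.7982.
y_gold = 17.7982^0.41 ≈ 3.2558.
c_gold = y_gold − (n+δ)·k_gold = 3.2558 − 0.075·17.7982 ≈ 1.9209.

c_gold ≈ 1.9209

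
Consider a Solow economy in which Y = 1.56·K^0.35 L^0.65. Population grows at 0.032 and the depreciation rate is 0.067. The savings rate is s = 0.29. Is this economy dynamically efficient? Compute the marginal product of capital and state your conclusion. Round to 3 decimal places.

The effective depreciation rate is n + δ = 0.032 + 0.067 = 0.099.
Steady-state k*: s·A·k^0.35 = 0.099·k gives k* = (0.29·1.56/0.099)^(1/0.65) ≈ 10.3565.
MPK = 0.35·1.56·10.3565^(-0.65) ≈ 0.1195.
MPK > n+δ = 0.099, so the economy is dynamically efficient (under-saving).

dynamically efficient; MPK ≈ 0.119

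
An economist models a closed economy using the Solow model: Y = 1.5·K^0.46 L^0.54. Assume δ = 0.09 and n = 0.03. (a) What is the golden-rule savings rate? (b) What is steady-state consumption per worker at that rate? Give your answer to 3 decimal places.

(a) s_gold = 0.460; (b) c_gold ≈ 3.594

The effective depreciation rate is n + δ = 0.03 + 0.09 = 0.12.
For Cobb-Douglas, s_gold equals capital's share: s_gold = 0.46.
Setting f'(k) = n+δ gives 0.46·1.5·k^(0.46−1) = 0.12, hence k_gold = (0.46·1.5/0.12)^(1/0.54) ≈ 25.5148.
y_gold = 1.5·25.5148^0.46 ≈ 6.6560; c_gold = (1−0.46)·y_gold ≈ 3.5943.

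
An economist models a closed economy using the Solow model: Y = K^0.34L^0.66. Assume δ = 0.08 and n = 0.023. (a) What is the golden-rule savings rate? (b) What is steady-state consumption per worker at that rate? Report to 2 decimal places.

(a) s_gold = 0.34; (b) c_gold ≈ 1.22

n + δ = 0.023 + 0.08 = 0.103.
For Cobb-Douglas, s_gold equals capital's share: s_gold = 0.34.
At the golden rule the marginal product of capital equals n+δ: 0.34·k^(0.34−1) = 0.103. Solving, k_gold = (0.34/0.103)^(1/0.66) ≈ 6.1069.
y_gold = 6.1069^0.34 ≈ 1.8500; c_gold = (1−0.34)·y_gold ≈ 1.2210.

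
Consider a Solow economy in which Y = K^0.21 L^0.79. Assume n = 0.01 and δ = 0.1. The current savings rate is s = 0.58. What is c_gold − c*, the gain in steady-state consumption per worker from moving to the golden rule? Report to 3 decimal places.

Δc ≈ 0.285

Capital per worker breaks even when investment replaces (n + δ)·k; here n + δ = 0.11.
Current steady state (s = 0.58): k* = (0.58/0.11)^(1/0.79) ≈ 8.2029, y* = 8.2029^0.21 ≈ 1.5557, c* = (1−0.58)·1.5557 ≈ 0.6534.
Golden rule sets MPK = n+δ: 0.21·k^(0.21−1) = 0.11, so k_gold = (0.21/0.11)^(1/0.79) ≈ 2.2671.
y_gold = 2.2671^0.21 ≈ 1.1875, c_gold = y_gold − 0.11·k_gold ≈ 0.9382.
Gain: Δc = 0.9382 − 0.6534 ≈ 0.2848.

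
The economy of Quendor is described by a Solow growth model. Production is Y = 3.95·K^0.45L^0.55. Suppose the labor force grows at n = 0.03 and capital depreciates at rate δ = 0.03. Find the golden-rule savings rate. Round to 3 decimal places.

s_gold = 0.450

The effective depreciation rate is n + δ = 0.03 + 0.03 = 0.06.
At the golden rule MPK = n+δ, and in any Cobb-Douglas steady state s = (n+δ)·k/y = MPK·k/y = capital's share 0.45.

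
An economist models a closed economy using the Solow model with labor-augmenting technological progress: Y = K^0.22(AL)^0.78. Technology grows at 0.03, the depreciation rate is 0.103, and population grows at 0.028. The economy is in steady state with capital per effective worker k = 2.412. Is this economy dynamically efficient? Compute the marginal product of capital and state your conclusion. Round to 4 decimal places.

dynamically inefficient; MPK ≈ 0.1107

Break-even investment rate: n + g + δ = 0.028 + 0.03 + 0.103 = 0.161.
MPK = 0.22·k^(0.22−1) = 0.22·2.412^(-0.78) ≈ 0.1107.
MPK < 0.161, so the economy is dynamically inefficient (over-saving).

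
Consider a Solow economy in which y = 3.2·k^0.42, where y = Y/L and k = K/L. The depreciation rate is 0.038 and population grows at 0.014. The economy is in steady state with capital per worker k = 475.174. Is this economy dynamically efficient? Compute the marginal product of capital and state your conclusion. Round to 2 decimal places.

Capital per worker breaks even when investment replaces (n + δ)·k; here n + δ = 0.052.
MPK = 0.42·3.2·k^(0.42−1) = 0.42·3.2·475.174^(-0.58) ≈ 0.0377.
MPK < 0.052, so the economy is dynamically inefficient (over-saving).

dynamically inefficient; MPK ≈ 0.04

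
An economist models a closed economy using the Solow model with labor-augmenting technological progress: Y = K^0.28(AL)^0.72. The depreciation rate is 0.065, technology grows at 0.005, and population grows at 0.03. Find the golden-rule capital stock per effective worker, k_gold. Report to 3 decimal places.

k_gold ≈ 4.179

The effective depreciation rate is n + g + δ = 0.03 + 0.005 + 0.065 = 0.1.
Maximizing c = f(k) − (n+g+δ)·k gives f'(k) = n+g+δ, i.e. 0.28·k^(0.28−1) = 0.1, so k_gold = (0.28/0.1)^(1/0.72) ≈ 4.1788.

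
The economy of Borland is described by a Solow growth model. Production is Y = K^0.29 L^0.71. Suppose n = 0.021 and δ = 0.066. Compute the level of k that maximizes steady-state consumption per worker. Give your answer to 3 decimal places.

k_gold ≈ 5.451

n + δ = 0.021 + 0.066 = 0.087.
At the golden rule the marginal product of capital equals n+δ: 0.29·k^(0.29−1) = 0.087. Solving, k_gold = (0.29/0.087)^(1/0.71) ≈ 5.4507.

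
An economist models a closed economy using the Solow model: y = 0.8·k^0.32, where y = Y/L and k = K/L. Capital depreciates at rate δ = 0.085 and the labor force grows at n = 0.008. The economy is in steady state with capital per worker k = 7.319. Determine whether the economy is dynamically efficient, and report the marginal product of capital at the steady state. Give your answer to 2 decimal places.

dynamically inefficient; MPK ≈ 0.07

Break-even investment rate: n + δ = 0.008 + 0.085 = 0.093.
MPK = 0.32·0.8·k^(0.32−1) = 0.32·0.8·7.319^(-0.68) ≈ 0.0661.
MPK < 0.093, so the economy is dynamically inefficient (over-saving).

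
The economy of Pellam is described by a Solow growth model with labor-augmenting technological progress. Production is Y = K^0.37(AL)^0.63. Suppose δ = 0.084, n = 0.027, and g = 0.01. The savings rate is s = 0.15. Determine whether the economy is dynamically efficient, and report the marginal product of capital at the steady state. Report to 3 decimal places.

Break-even investment rate: n + g + δ = 0.027 + 0.01 + 0.084 = 0.121.
Steady-state k*: s·k^0.37 = 0.121·k gives k* = (0.15/0.121)^(1/0.63) ≈ 1.4064.
MPK = 0.37·1.4064^(-0.63) ≈ 0.2985.
MPK > n+g+δ = 0.121, so the economy is dynamically efficient (under-saving).

dynamically efficient; MPK ≈ 0.298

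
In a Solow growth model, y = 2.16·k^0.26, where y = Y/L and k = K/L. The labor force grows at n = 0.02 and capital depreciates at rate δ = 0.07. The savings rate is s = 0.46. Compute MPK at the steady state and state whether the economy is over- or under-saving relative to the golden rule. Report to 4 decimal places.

n + δ = 0.02 + 0.07 = 0.09.
Steady-state k*: s·A·k^0.26 = 0.09·k gives k* = (0.46·2.16/0.09)^(1/0.74) ≈ 25.6695.
MPK = 0.26·2.16·25.6695^(-0.74) ≈ 0.0509.
MPK < n+δ = 0.09, so the economy is dynamically inefficient (over-saving).

over-saving; MPK ≈ 0.0509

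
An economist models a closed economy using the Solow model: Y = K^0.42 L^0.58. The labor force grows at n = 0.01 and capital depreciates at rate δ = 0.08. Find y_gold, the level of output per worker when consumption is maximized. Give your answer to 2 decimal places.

y_gold ≈ 3.05

Capital per worker breaks even when investment replaces (n + δ)·k; here n + δ = 0.09.
Golden rule sets MPK = n+δ: 0.42·k^(0.42−1) = 0.09, so k_gold = (0.42/0.09)^(1/0.58) ≈ 14.2384.
Output: y_gold = k_gold^0.42 = 14.2384^0.42 ≈ 3.0511.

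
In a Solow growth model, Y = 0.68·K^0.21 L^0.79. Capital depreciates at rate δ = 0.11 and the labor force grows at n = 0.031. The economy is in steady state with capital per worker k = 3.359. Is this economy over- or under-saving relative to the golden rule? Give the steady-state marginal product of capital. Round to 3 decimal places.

The effective depreciation rate is n + δ = 0.031 + 0.11 = 0.141.
MPK = 0.21·0.68·k^(0.21−1) = 0.21·0.68·3.359^(-0.79) ≈ 0.0548.
MPK < 0.141, so the economy is dynamically inefficient (over-saving).

over-saving; MPK ≈ 0.055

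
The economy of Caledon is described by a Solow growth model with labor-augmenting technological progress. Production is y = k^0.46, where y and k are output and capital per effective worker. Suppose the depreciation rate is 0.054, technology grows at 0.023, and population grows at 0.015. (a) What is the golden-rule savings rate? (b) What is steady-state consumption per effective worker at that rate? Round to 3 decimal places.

(a) s_gold = 0.460; (b) c_gold ≈ 2.127

Capital per effective worker breaks even when investment replaces (n + g + δ)·k; here n + g + δ = 0.092.
For Cobb-Douglas, s_gold equals capital's share: s_gold = 0.46.
Maximizing c = f(k) − (n+g+δ)·k gives f'(k) = n+g+δ, i.e. 0.46·k^(0.46−1) = 0.092, so k_gold = (0.46/0.092)^(1/0.54) ≈ 19.6965.
y_gold = 19.6965^0.46 ≈ 3.9393; c_gold = (1−0.46)·y_gold ≈ 2.1272.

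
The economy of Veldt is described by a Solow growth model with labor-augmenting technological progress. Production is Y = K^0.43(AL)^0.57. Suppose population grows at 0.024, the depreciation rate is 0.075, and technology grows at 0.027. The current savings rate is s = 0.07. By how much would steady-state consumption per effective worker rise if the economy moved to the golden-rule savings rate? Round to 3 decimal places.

Δc ≈ 0.842

Capital per effective worker breaks even when investment replaces (n + g + δ)·k; here n + g + δ = 0.126.
Current steady state (s = 0.07): k* = (0.07/0.126)^(1/0.57) ≈ 0.3566, y* = 0.3566^0.43 ≈ 0.6418, c* = (1−0.07)·0.6418 ≈ 0.5969.
At the golden rule the marginal product of capital equals n+g+δ: 0.43·k^(0.43−1) = 0.126. Solving, k_gold = (0.43/0.126)^(1/0.57) ≈ 8.6151.
y_gold = 8.6151^0.43 ≈ 2.5244, c_gold = y_gold − 0.126·k_gold ≈ 1.4389.
Gain: Δc = 1.4389 − 0.5969 ≈ 0.8420.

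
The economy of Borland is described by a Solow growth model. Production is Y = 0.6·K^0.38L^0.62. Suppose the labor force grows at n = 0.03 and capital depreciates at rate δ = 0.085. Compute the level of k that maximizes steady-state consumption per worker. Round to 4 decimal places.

n + δ = 0.03 + 0.085 = 0.115.
Golden rule sets MPK = n+δ: 0.38·0.6·k^(0.38−1) = 0.115, so k_gold = (0.38·0.6/0.115)^(1/0.62) ≈ 3.0159.

k_gold ≈ 3.0159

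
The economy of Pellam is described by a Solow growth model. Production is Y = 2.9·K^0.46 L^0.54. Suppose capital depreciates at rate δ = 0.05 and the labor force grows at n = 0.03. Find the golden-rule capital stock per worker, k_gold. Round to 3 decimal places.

k_gold ≈ 183.267

Capital per worker breaks even when investment replaces (n + δ)·k; here n + δ = 0.08.
Setting f'(k) = n+δ gives 0.46·2.9·k^(0.46−1) = 0.08, hence k_gold = (0.46·2.9/0.08)^(1/0.54) ≈ 183.2673.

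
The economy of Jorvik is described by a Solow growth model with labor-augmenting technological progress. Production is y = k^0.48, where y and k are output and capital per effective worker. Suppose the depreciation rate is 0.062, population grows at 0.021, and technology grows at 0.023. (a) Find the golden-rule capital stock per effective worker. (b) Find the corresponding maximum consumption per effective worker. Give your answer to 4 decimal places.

(a) k_gold ≈ 18.2564; (b) c_gold ≈ 2.0964

n + g + δ = 0.021 + 0.023 + 0.062 = 0.106.
At the golden rule the marginal product of capital equals n+g+δ: 0.48·k^(0.48−1) = 0.106. Solving, k_gold = (0.48/0.106)^(1/0.52) ≈ 18.2564.
y_gold = 18.2564^0.48 ≈ 4.0316; c_gold = y_gold − 0.106·k_gold ≈ 2.0964.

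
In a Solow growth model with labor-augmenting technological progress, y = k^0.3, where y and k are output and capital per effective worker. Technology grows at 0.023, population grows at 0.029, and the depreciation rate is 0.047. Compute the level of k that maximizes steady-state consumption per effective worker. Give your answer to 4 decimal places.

Capital per effective worker breaks even when investment replaces (n + g + δ)·k; here n + g + δ = 0.099.
Golden rule sets MPK = n+g+δ: 0.3·k^(0.3−1) = 0.099, so k_gold = (0.3/0.099)^(1/0.7) ≈ 4.8735.

k_gold ≈ 4.8735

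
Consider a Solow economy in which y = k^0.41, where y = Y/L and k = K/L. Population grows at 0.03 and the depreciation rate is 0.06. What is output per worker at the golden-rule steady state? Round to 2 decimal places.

y_gold ≈ 2.87

n + δ = 0.03 + 0.06 = 0.09.
At the golden rule the marginal product of capital equals n+δ: 0.41·k^(0.41−1) = 0.09. Solving, k_gold = (0.41/0.09)^(1/0.59) ≈ 13.0669.
Output: y_gold = k_gold^0.41 = 13.0669^0.41 ≈ 2.8683.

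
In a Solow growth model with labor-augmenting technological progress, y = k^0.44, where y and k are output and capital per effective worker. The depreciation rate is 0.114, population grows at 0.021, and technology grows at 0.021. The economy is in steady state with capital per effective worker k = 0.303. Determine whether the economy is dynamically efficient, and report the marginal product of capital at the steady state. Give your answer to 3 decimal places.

n + g + δ = 0.021 + 0.021 + 0.114 = 0.156.
MPK = 0.44·k^(0.44−1) = 0.44·0.303^(-0.56) ≈ 0.8587.
MPK > 0.156, so the economy is dynamically efficient (under-saving).

dynamically efficient; MPK ≈ 0.859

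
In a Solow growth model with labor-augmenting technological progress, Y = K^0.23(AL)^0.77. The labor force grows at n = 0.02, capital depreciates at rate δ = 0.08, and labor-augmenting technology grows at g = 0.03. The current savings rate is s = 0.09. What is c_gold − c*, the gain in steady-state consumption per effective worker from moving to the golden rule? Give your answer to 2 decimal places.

The effective depreciation rate is n + g + δ = 0.02 + 0.03 + 0.08 = 0.13.
Current steady state (s = 0.09): k* = (0.09/0.13)^(1/0.77) ≈ 0.6203, y* = 0.6203^0.23 ≈ 0.8960, c* = (1−0.09)·0.8960 ≈ 0.8153.
At the golden rule the marginal product of capital equals n+g+δ: 0.23·k^(0.23−1) = 0.13. Solving, k_gold = (0.23/0.13)^(1/0.77) ≈ 2.0980.
y_gold = 2.0980^0.23 ≈ 1.1858, c_gold = y_gold − 0.13·k_gold ≈ 0.9131.
Gain: Δc = 0.9131 − 0.8153 ≈ 0.0977.

Δc ≈ 0.10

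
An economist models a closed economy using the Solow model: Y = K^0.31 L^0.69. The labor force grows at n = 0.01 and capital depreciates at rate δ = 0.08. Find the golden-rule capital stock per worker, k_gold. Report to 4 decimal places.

k_gold ≈ 6.0039

The effective depreciation rate is n + δ = 0.01 + 0.08 = 0.09.
At the golden rule the marginal product of capital equals n+δ: 0.31·k^(0.31−1) = 0.09. Solving, k_gold = (0.31/0.09)^(1/0.69) ≈ 6.0039.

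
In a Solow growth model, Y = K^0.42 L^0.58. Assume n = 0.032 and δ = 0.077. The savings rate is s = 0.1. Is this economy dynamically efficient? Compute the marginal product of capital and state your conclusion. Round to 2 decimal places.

dynamically efficient; MPK ≈ 0.46

Break-even investment rate: n + δ = 0.032 + 0.077 = 0.109.
Steady-state k*: s·k^0.42 = 0.109·k gives k* = (0.1/0.109)^(1/0.58) ≈ 0.8619.
MPK = 0.42·0.8619^(-0.58) ≈ 0.4578.
MPK > n+δ = 0.109, so the economy is dynamically efficient (under-saving).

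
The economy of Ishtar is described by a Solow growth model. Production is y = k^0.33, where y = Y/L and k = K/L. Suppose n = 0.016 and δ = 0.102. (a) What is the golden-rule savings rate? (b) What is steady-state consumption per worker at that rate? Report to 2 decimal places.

n + δ = 0.016 + 0.102 = 0.118.
For Cobb-Douglas, s_gold equals capital's share: s_gold = 0.33.
At the golden rule the marginal product of capital equals n+δ: 0.33·k^(0.33−1) = 0.118. Solving, k_gold = (0.33/0.118)^(1/0.67) ≈ 4.6410.
y_gold = 4.6410^0.33 ≈ 1.6595; c_gold = (1−0.33)·y_gold ≈ 1.1119.

(a) s_gold = 0.33; (b) c_gold ≈ 1.11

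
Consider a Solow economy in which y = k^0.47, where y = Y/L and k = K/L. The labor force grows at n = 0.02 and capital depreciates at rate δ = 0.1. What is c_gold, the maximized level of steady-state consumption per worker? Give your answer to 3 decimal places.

c_gold ≈ 1.779

Break-even investment rate: n + δ = 0.02 + 0.1 = 0.12.
Golden rule sets MPK = n+δ: 0.47·k^(0.47−1) = 0.12, so k_gold = (0.47/0.12)^(1/0.53) ≈ 13.1435.
y_gold = 13.1435^0.47 ≈ 3.3558.
c_gold = y_gold − (n+δ)·k_gold = 3.3558 − 0.12·13.1435 ≈ 1.7786.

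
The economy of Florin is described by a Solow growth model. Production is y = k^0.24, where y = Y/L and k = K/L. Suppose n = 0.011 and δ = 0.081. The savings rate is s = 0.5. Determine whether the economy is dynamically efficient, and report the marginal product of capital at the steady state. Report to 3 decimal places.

dynamically inefficient; MPK ≈ 0.044

The effective depreciation rate is n + δ = 0.011 + 0.081 = 0.092.
Steady-state k*: s·k^0.24 = 0.092·k gives k* = (0.5/0.092)^(1/0.76) ≈ 9.2757.
MPK = 0.24·9.2757^(-0.76) ≈ 0.0442.
MPK < n+δ = 0.092, so the economy is dynamically inefficient (over-saving).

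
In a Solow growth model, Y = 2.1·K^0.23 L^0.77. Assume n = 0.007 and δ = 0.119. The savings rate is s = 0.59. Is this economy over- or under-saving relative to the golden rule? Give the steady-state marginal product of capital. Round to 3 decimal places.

over-saving; MPK ≈ 0.049

Capital per worker breaks even when investment replaces (n + δ)·k; here n + δ = 0.126.
Steady-state k*: s·A·k^0.23 = 0.126·k gives k* = (0.59·2.1/0.126)^(1/0.77) ≈ 19.4635.
MPK = 0.23·2.1·19.4635^(-0.77) ≈ 0.0491.
MPK < n+δ = 0.126, so the economy is dynamically inefficient (over-saving).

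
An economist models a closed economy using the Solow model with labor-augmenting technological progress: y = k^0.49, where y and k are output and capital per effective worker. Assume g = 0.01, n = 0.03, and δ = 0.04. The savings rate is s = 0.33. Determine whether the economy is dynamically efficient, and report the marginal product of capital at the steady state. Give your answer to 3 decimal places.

dynamically efficient; MPK ≈ 0.119

The effective depreciation rate is n + g + δ = 0.03 + 0.01 + 0.04 = 0.08.
Steady-state k*: s·k^0.49 = 0.08·k gives k* = (0.33/0.08)^(1/0.51) ≈ 16.0958.
MPK = 0.49·16.0958^(-0.51) ≈ 0.1188.
MPK > n+g+δ = 0.08, so the economy is dynamically efficient (under-saving).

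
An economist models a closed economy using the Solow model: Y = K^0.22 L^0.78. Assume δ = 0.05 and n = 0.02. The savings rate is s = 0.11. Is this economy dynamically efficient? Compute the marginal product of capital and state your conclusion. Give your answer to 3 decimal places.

dynamically efficient; MPK ≈ 0.140

n + δ = 0.02 + 0.05 = 0.07.
Steady-state k*: s·k^0.22 = 0.07·k gives k* = (0.11/0.07)^(1/0.78) ≈ 1.7851.
MPK = 0.22·1.7851^(-0.78) ≈ 0.1400.
MPK > n+δ = 0.07, so the economy is dynamically efficient (under-saving).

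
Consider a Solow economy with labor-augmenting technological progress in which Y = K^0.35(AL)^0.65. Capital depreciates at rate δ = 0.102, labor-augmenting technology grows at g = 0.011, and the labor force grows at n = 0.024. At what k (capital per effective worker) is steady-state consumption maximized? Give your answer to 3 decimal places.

k_gold ≈ 4.233

The effective depreciation rate is n + g + δ = 0.024 + 0.011 + 0.102 = 0.137.
Setting f'(k) = n+g+δ gives 0.35·k^(0.35−1) = 0.137, hence k_gold = (0.35/0.137)^(1/0.65) ≈ 4.2334.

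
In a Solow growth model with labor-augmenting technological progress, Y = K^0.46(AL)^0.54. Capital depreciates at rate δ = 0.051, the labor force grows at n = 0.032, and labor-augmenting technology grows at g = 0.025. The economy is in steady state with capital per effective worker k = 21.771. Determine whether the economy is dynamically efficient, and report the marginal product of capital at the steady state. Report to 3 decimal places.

Capital per effective worker breaks even when investment replaces (n + g + δ)·k; here n + g + δ = 0.108.
MPK = 0.46·k^(0.46−1) = 0.46·21.771^(-0.54) ≈ 0.0872.
MPK < 0.108, so the economy is dynamically inefficient (over-saving).

dynamically inefficient; MPK ≈ 0.087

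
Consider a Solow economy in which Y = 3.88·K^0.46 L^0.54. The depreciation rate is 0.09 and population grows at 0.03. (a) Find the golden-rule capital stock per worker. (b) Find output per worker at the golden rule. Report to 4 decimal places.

Capital per worker breaks even when investment replaces (n + δ)·k; here n + δ = 0.12.
At the golden rule the marginal product of capital equals n+δ: 0.46·3.88·k^(0.46−1) = 0.12. Solving, k_gold = (0.46·3.88/0.12)^(1/0.54) ≈ 148.2950.
y_gold = 3.88·148.2950^0.46 ≈ 38.6857.

(a) k_gold ≈ 148.2950; (b) y_gold ≈ 38.6857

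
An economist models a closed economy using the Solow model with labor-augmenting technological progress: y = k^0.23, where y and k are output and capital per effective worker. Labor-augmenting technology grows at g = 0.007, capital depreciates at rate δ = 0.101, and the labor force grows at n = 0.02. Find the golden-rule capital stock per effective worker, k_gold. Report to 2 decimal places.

k_gold ≈ 2.14

The effective depreciation rate is n + g + δ = 0.02 + 0.007 + 0.101 = 0.128.
At the golden rule the marginal product of capital equals n+g+δ: 0.23·k^(0.23−1) = 0.128. Solving, k_gold = (0.23/0.128)^(1/0.77) ≈ 2.1406.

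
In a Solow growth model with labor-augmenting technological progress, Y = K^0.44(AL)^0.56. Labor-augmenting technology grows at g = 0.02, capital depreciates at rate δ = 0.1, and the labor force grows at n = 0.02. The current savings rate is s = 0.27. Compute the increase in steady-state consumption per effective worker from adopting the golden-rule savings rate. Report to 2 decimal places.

Capital per effective worker breaks even when investment replaces (n + g + δ)·k; here n + g + δ = 0.14.
Current steady state (s = 0.27): k* = (0.27/0.14)^(1/0.56) ≈ 3.2311, y* = 3.2311^0.44 ≈ 1.6754, c* = (1−0.27)·1.6754 ≈ 1.2230.
At the golden rule the marginal product of capital equals n+g+δ: 0.44·k^(0.44−1) = 0.14. Solving, k_gold = (0.44/0.14)^(1/0.56) ≈ 7.7282.
y_gold = 7.7282^0.44 ≈ 2.4590, c_gold = y_gold − 0.14·k_gold ≈ 1.3770.
Gain: Δc = 1.3770 − 1.2230 ≈ 0.1540.

Δc ≈ 0.15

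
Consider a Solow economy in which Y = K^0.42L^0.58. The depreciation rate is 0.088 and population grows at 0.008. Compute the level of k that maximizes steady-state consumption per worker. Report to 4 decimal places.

Break-even investment rate: n + δ = 0.008 + 0.088 = 0.096.
At the golden rule the marginal product of capital equals n+δ: 0.42·k^(0.42−1) = 0.096. Solving, k_gold = (0.42/0.096)^(1/0.58) ≈ 12.7390.

k_gold ≈ 12.7390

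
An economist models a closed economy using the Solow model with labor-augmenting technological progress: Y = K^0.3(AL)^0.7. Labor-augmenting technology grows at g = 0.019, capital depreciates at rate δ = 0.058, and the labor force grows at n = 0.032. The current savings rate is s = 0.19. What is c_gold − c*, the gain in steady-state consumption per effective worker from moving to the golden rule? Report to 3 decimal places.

Δc ≈ 0.052

The effective depreciation rate is n + g + δ = 0.032 + 0.019 + 0.058 = 0.109.
Current steady state (s = 0.19): k* = (0.19/0.109)^(1/0.7) ≈ 2.2118, y* = 2.2118^0.3 ≈ 1.2689, c* = (1−0.19)·1.2689 ≈ 1.0278.
Setting f'(k) = n+g+δ gives 0.3·k^(0.3−1) = 0.109, hence k_gold = (0.3/0.109)^(1/0.7) ≈ 4.2475.
y_gold = 4.2475^0.3 ≈ 1.5433, c_gold = y_gold − 0.109·k_gold ≈ 1.0803.
Gain: Δc = 1.0803 − 1.0278 ≈ 0.0525.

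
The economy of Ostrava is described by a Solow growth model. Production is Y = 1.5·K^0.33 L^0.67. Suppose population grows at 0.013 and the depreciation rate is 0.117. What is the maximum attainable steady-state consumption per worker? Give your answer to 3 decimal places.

c_gold ≈ 1.942

Break-even investment rate: n + δ = 0.013 + 0.117 = 0.13.
At the golden rule the marginal product of capital equals n+δ: 0.33·1.5·k^(0.33−1) = 0.13. Solving, k_gold = (0.33·1.5/0.13)^(1/0.67) ≈ 7.3563.
y_gold = 1.5·7.3563^0.33 ≈ 2.8979.
c_gold = y_gold − (n+δ)·k_gold = 2.8979 − 0.13·7.3563 ≈ 1.9416.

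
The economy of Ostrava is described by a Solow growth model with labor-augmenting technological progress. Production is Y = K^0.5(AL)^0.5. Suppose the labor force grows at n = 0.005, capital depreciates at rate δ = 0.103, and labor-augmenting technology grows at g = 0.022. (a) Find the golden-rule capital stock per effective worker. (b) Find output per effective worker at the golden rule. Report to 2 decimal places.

The effective depreciation rate is n + g + δ = 0.005 + 0.022 + 0.103 = 0.13.
At the golden rule the marginal product of capital equals n+g+δ: 0.5·k^(0.5−1) = 0.13. Solving, k_gold = (0.5/0.13)^(1/0.5) ≈ 14.7929.
y_gold = 14.7929^0.5 ≈ 3.8462.

(a) k_gold ≈ 14.79; (b) y_gold ≈ 3.85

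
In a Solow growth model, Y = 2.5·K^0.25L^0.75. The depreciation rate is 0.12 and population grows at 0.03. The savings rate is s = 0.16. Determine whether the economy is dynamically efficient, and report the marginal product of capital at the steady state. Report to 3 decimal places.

Break-even investment rate: n + δ = 0.03 + 0.12 = 0.15.
Steady-state k*: s·A·k^0.25 = 0.15·k gives k* = (0.16·2.5/0.15)^(1/0.75) ≈ 3.6979.
MPK = 0.25·2.5·3.6979^(-0.75) ≈ 0.2344.
MPK > n+δ = 0.15, so the economy is dynamically efficient (under-saving).

dynamically efficient; MPK ≈ 0.234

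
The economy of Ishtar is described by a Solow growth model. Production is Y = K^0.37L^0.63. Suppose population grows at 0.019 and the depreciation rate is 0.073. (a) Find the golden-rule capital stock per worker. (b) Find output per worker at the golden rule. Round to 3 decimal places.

The effective depreciation rate is n + δ = 0.019 + 0.073 = 0.092.
Setting f'(k) = n+δ gives 0.37·k^(0.37−1) = 0.092, hence k_gold = (0.37/0.092)^(1/0.63) ≈ 9.1072.
y_gold = 9.1072^0.37 ≈ 2.2645.

(a) k_gold ≈ 9.107; (b) y_gold ≈ 2.265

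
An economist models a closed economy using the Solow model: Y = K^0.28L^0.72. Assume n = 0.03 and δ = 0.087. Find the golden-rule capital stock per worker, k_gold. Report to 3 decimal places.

Capital per worker breaks even when investment replaces (n + δ)·k; here n + δ = 0.117.
Setting f'(k) = n+δ gives 0.28·k^(0.28−1) = 0.117, hence k_gold = (0.28/0.117)^(1/0.72) ≈ 3.3601.

k_gold ≈ 3.360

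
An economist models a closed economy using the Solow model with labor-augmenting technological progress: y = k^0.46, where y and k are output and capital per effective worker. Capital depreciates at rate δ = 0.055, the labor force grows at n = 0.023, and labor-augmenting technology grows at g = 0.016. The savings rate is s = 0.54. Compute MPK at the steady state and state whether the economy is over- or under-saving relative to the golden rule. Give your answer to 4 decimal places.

n + g + δ = 0.023 + 0.016 + 0.055 = 0.094.
Steady-state k*: s·k^0.46 = 0.094·k gives k* = (0.54/0.094)^(1/0.54) ≈ 25.4711.
MPK = 0.46·25.4711^(-0.54) ≈ 0.0801.
MPK < n+g+δ = 0.094, so the economy is dynamically inefficient (over-saving).

over-saving; MPK ≈ 0.0801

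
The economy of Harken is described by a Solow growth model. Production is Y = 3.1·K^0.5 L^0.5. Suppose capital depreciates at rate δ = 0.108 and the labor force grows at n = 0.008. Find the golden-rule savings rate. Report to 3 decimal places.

s_gold = 0.500

Capital per worker breaks even when investment replaces (n + δ)·k; here n + δ = 0.116.
At the golden rule MPK = n+δ, and in any Cobb-Douglas steady state s = (n+δ)·k/y = MPK·k/y = capital's share 0.5.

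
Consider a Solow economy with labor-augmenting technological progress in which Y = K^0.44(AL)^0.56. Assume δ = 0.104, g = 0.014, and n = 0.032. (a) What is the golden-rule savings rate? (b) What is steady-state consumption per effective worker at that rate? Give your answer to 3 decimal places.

(a) s_gold = 0.440; (b) c_gold ≈ 1.304

Capital per effective worker breaks even when investment replaces (n + g + δ)·k; here n + g + δ = 0.15.
For Cobb-Douglas, s_gold equals capital's share: s_gold = 0.44.
Setting f'(k) = n+g+δ gives 0.44·k^(0.44−1) = 0.15, hence k_gold = (0.44/0.15)^(1/0.56) ≈ 6.8324.
y_gold = 6.8324^0.44 ≈ 2.3292; c_gold = (1−0.44)·y_gold ≈ 1.3044.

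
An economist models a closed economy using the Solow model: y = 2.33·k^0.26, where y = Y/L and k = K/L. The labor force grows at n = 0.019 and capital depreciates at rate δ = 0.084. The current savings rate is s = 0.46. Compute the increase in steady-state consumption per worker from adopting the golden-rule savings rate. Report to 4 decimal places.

Δc ≈ 0.3480

The effective depreciation rate is n + δ = 0.019 + 0.084 = 0.103.
Current steady state (s = 0.46): k* = (0.46·2.33/0.103)^(1/0.74) ≈ 23.6973, y* = 2.33·23.6973^0.26 ≈ 5.3061, c* = (1−0.46)·5.3061 ≈ 2.8653.
Setting f'(k) = n+δ gives 0.26·2.33·k^(0.26−1) = 0.103, hence k_gold = (0.26·2.33/0.103)^(1/0.74) ≈ 10.9611.
y_gold = 2.33·10.9611^0.26 ≈ 4.3423, c_gold = y_gold − 0.103·k_gold ≈ 3.2133.
Gain: Δc = 3.2133 − 2.8653 ≈ 0.3480.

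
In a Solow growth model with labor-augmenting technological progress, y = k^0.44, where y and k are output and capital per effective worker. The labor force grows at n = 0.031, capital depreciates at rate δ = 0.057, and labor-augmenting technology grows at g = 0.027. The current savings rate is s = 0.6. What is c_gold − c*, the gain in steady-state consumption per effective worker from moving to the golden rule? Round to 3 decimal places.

Δc ≈ 0.142

n + g + δ = 0.031 + 0.027 + 0.057 = 0.115.
Current steady state (s = 0.6): k* = (0.6/0.115)^(1/0.56) ≈ 19.1059, y* = 19.1059^0.44 ≈ 3.6620, c* = (1−0.6)·3.6620 ≈ 1.4648.
Maximizing c = f(k) − (n+g+δ)·k gives f'(k) = n+g+δ, i.e. 0.44·k^(0.44−1) = 0.115, so k_gold = (0.44/0.115)^(1/0.56) ≈ 10.9808.
y_gold = 10.9808^0.44 ≈ 2.8700, c_gold = y_gold − 0.115·k_gold ≈ 1.6072.
Gain: Δc = 1.6072 − 1.4648 ≈ 0.1424.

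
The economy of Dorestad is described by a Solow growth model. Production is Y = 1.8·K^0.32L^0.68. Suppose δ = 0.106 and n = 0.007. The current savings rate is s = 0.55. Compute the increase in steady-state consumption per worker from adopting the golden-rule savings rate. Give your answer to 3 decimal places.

n + δ = 0.007 + 0.106 = 0.113.
Current steady state (s = 0.55): k* = (0.55·1.8/0.113)^(1/0.68) ≈ 24.3284, y* = 1.8·24.3284^0.32 ≈ 4.9984, c* = (1−0.55)·4.9984 ≈ 2.2493.
At the golden rule the marginal product of capital equals n+δ: 0.32·1.8·k^(0.32−1) = 0.113. Solving, k_gold = (0.32·1.8/0.113)^(1/0.68) ≈ 10.9701.
y_gold = 1.8·10.9701^0.32 ≈ 3.8738, c_gold = y_gold − 0.113·k_gold ≈ 2.6342.
Gain: Δc = 2.6342 − 2.2493 ≈ 0.3849.

Δc ≈ 0.385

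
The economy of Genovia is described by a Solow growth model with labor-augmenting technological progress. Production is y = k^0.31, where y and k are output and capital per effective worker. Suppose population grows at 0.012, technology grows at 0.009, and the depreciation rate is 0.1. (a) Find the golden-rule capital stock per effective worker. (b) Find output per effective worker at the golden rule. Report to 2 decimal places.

Break-even investment rate: n + g + δ = 0.012 + 0.009 + 0.1 = 0.121.
Golden rule sets MPK = n+g+δ: 0.31·k^(0.31−1) = 0.121, so k_gold = (0.31/0.121)^(1/0.69) ≈ 3.9097.
y_gold = 3.9097^0.31 ≈ 1.5260.

(a) k_gold ≈ 3.91; (b) y_gold ≈ 1.53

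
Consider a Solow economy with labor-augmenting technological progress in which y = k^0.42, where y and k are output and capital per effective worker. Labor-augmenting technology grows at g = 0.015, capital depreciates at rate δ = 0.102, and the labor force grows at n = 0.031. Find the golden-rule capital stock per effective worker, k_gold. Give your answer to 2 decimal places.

k_gold ≈ 6.04

n + g + δ = 0.031 + 0.015 + 0.102 = 0.148.
At the golden rule the marginal product of capital equals n+g+δ: 0.42·k^(0.42−1) = 0.148. Solving, k_gold = (0.42/0.148)^(1/0.58) ≈ 6.0397.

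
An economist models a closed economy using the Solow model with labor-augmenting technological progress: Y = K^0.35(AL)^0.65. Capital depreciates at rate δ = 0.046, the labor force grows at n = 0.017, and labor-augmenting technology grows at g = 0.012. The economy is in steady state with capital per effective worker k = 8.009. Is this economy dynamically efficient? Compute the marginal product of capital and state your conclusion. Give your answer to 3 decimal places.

dynamically efficient; MPK ≈ 0.091

The effective depreciation rate is n + g + δ = 0.017 + 0.012 + 0.046 = 0.075.
MPK = 0.35·k^(0.35−1) = 0.35·8.009^(-0.65) ≈ 0.0905.
MPK > 0.075, so the economy is dynamically efficient (under-saving).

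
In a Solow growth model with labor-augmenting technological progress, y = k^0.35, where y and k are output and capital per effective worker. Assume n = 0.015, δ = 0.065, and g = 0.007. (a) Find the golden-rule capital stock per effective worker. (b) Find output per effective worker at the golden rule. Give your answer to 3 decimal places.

Break-even investment rate: n + g + δ = 0.015 + 0.007 + 0.065 = 0.087.
Maximizing c = f(k) − (n+g+δ)·k gives f'(k) = n+g+δ, i.e. 0.35·k^(0.35−1) = 0.087, so k_gold = (0.35/0.087)^(1/0.65) ≈ 8.5129.
y_gold = 8.5129^0.35 ≈ 2.1161.

(a) k_gold ≈ 8.513; (b) y_gold ≈ 2.116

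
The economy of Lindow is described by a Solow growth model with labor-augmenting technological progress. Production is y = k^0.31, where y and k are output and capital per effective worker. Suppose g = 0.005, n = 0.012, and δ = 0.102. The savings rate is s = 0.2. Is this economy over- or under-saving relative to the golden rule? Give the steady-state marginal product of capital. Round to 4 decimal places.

Capital per effective worker breaks even when investment replaces (n + g + δ)·k; here n + g + δ = 0.119.
Steady-state k*: s·k^0.31 = 0.119·k gives k* = (0.2/0.119)^(1/0.69) ≈ 2.1222.
MPK = 0.31·2.1222^(-0.69) ≈ 0.1845.
MPK > n+g+δ = 0.119, so the economy is dynamically efficient (under-saving).

under-saving; MPK ≈ 0.1845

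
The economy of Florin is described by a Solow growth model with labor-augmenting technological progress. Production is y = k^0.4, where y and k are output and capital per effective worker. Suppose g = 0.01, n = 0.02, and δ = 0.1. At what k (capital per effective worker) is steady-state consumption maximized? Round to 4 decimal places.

k_gold ≈ 6.5092

The effective depreciation rate is n + g + δ = 0.02 + 0.01 + 0.1 = 0.13.
Setting f'(k) = n+g+δ gives 0.4·k^(0.4−1) = 0.13, hence k_gold = (0.4/0.13)^(1/0.6) ≈ 6.5092.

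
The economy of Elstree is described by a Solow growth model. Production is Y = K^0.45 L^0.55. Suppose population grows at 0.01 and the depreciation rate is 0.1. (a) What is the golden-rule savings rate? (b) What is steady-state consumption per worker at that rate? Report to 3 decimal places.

The effective depreciation rate is n + δ = 0.01 + 0.1 = 0.11.
For Cobb-Douglas, s_gold equals capital's share: s_gold = 0.45.
At the golden rule the marginal product of capital equals n+δ: 0.45·k^(0.45−1) = 0.11. Solving, k_gold = (0.45/0.11)^(1/0.55) ≈ 12.9539.
y_gold = 12.9539^0.45 ≈ 3.1665; c_gold = (1−0.45)·y_gold ≈ 1.7416.

(a) s_gold = 0.450; (b) c_gold ≈ 1.742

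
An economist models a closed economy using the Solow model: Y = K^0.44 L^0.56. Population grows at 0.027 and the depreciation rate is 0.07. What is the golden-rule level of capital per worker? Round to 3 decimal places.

Break-even investment rate: n + δ = 0.027 + 0.07 = 0.097.
Maximizing c = f(k) − (n+δ)·k gives f'(k) = n+δ, i.e. 0.44·k^(0.44−1) = 0.097, so k_gold = (0.44/0.097)^(1/0.56) ≈ 14.8814.

k_gold ≈ 14.881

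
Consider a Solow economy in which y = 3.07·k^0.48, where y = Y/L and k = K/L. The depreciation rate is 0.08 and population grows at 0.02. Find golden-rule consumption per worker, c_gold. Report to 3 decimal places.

n + δ = 0.02 + 0.08 = 0.1.
At the golden rule the marginal product of capital equals n+δ: 0.48·3.07·k^(0.48−1) = 0.1. Solving, k_gold = (0.48·3.07/0.1)^(1/0.52) ≈ 176.5566.
y_gold = 3.07·176.5566^0.48 ≈ 36.7826.
c_gold = y_gold − (n+δ)·k_gold = 36.7826 − 0.1·176.5566 ≈ 19.1270.

c_gold ≈ 19.127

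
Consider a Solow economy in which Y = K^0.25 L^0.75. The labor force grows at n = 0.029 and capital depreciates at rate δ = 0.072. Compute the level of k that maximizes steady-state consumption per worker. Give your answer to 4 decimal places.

k_gold ≈ 3.3483

Break-even investment rate: n + δ = 0.029 + 0.072 = 0.101.
Setting f'(k) = n+δ gives 0.25·k^(0.25−1) = 0.101, hence k_gold = (0.25/0.101)^(1/0.75) ≈ 3.3483.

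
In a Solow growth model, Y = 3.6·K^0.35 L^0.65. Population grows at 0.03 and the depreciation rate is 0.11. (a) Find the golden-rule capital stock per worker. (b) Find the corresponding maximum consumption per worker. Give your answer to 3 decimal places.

(a) k_gold ≈ 29.381; (b) c_gold ≈ 7.639

Capital per worker breaks even when investment replaces (n + δ)·k; here n + δ = 0.14.
Golden rule sets MPK = n+δ: 0.35·3.6·k^(0.35−1) = 0.14, so k_gold = (0.35·3.6/0.14)^(1/0.65) ≈ 29.3809.
y_gold = 3.6·29.3809^0.35 ≈ 11.7524; c_gold = y_gold − 0.14·k_gold ≈ 7.6390.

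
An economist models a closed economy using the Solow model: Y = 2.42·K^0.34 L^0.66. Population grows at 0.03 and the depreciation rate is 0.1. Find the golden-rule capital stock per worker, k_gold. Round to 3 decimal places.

k_gold ≈ 16.375

Break-even investment rate: n + δ = 0.03 + 0.1 = 0.13.
Golden rule sets MPK = n+δ: 0.34·2.42·k^(0.34−1) = 0.13, so k_gold = (0.34·2.42/0.13)^(1/0.66) ≈ 16.3745.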